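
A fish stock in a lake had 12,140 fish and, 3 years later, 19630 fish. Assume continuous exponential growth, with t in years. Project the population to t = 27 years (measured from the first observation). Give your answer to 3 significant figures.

r = ln(19630/12140) / 3 ≈ 0.160184 per year
P(27) = 12140 · e^(0.160184·27) = 12140 · 75.56393 ≈ 917346.07

≈ 917,000 fish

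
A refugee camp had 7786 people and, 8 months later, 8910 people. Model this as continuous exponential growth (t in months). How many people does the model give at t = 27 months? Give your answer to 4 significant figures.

≈ 12,270 people

r = ln(8910/7786) / 8 ≈ 0.016856 per month
P(27) = 7786 · e^(0.016856·27) = 7786 · 1.57634 ≈ 12273.42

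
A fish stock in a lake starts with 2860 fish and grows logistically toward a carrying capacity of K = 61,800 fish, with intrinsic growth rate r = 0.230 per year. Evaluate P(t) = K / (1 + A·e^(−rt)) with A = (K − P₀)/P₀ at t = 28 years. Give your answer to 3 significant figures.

≈ 59,800 fish

A = (61800 − 2860)/2860 = 20.60839
P(28) = 61800 / (1 + 20.60839·e^(−0.23·28)) = 61800 / (1 + 20.60839·0.001596)
= 61800 / 1.0329 ≈ 59831.58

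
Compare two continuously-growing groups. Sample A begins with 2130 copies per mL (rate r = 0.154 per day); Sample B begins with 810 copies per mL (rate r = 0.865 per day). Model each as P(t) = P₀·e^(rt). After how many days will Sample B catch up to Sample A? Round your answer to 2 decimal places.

t ≈ 1.36 days

2130·e^(0.154t) = 810·e^(0.865t)
2130/810 = e^((0.865 − 0.154)t) → ln(2.62963) = 0.711·t
t = 0.96684 / 0.711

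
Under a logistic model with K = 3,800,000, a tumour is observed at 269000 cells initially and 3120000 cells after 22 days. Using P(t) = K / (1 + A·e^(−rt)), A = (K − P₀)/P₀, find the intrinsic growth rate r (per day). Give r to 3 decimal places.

r ≈ 0.186 per day

A = (3800000 − 269000)/269000 = 13.12639
3120000 = 3800000/(1 + 13.12639·e^(−r·22)) → e^(−22r) = (1.21795 − 1)/13.12639 = 0.016604
r = −ln(0.016604)/22 = 4.09812/22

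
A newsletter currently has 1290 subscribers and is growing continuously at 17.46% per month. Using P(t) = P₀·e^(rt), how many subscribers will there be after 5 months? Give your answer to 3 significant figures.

≈ 3,090 subscribers

P(5) = 1290 · e^(0.1746·5) = 1290 · e^(0.873)
= 1290 · 2.39408 ≈ 3088.37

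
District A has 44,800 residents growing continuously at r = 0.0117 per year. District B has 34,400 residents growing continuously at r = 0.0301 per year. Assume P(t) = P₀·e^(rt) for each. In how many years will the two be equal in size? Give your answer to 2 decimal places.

44800·e^(0.0117t) = 34400·e^(0.0301t)
44800/34400 = e^((0.0301 − 0.0117)t) → ln(1.30233) = 0.0184·t
t = 0.26415 / 0.0184

t ≈ 14.36 years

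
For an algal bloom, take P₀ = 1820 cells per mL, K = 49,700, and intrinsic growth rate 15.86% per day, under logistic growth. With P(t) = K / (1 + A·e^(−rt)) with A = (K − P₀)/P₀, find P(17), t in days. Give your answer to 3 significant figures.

A = (49700 − 1820)/1820 = 26.30769
P(17) = 49700 / (1 + 26.30769·e^(−0.1586·17)) = 49700 / (1 + 26.30769·0.067461)
= 49700 / 2.77475 ≈ 17911.5

≈ 17,900 cells per mL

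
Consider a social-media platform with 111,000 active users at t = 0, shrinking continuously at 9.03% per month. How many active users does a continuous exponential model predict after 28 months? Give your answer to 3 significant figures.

P(28) = 111000 · e^(-0.0903·28) = 111000 · e^(-2.5284)
= 111000 · 0.07979 ≈ 8856.31

≈ 8,860 active users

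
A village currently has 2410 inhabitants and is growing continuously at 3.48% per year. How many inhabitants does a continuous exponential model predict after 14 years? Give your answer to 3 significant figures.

≈ 3,920 inhabitants

P(14) = 2410 · e^(0.0348·14) = 2410 · e^(0.4872)
= 2410 · 1.62775 ≈ 3922.88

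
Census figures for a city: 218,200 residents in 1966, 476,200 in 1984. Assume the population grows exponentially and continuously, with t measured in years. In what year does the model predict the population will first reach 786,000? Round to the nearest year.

year 1996

r = ln(476200/218200) / 18 = 0.78043/18 ≈ 0.043357 per year
t = ln(786000/218200) / r = 1.28154/0.043357 ≈ 29.56 years after 1966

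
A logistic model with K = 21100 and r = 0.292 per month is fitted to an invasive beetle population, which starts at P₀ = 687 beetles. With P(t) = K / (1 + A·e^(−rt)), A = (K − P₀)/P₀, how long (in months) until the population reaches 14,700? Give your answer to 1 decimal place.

t ≈ 14.5 months

A = (21100 − 687)/687 = 29.71325
14700 = 21100/(1 + 29.71325·e^(−0.292t)) → 1 + 29.71325·e^(−0.292t) = 1.43537
e^(−0.292t) = 0.014653 → t = ln(68.24761)/0.292 = 4.22314/0.292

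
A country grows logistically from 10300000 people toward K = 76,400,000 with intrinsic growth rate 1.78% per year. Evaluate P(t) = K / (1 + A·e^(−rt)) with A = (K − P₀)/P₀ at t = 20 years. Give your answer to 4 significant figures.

A = (76400000 − 10300000)/10300000 = 6.41748
P(20) = 76400000 / (1 + 6.41748·e^(−0.0178·20)) = 76400000 / (1 + 6.41748·0.700473)
= 76400000 / 5.49527 ≈ 13902875.58

≈ 13,900,000 people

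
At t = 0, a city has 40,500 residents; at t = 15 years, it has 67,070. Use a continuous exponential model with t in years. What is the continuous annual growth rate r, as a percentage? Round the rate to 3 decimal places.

67070 = 40500 · e^(r·15)
e^(15r) = 67070/40500 = 1.65605
r = ln(1.65605) / 15 = 0.50443 / 15

r ≈ 3.363% per year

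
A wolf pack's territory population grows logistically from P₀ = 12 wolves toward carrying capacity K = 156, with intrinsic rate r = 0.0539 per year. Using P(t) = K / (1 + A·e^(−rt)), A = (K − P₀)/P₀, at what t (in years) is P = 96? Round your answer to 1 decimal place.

t ≈ 54.8 years

A = (156 − 12)/12 = 12
96 = 156/(1 + 12·e^(−0.0539t)) → 1 + 12·e^(−0.0539t) = 1.625
e^(−0.0539t) = 0.052083 → t = ln(19.2)/0.0539 = 2.95491/0.0539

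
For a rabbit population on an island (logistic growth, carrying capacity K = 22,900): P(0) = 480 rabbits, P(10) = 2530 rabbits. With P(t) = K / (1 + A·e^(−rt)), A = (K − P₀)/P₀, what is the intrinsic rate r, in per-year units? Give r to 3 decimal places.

r ≈ 0.176 per year

A = (22900 − 480)/480 = 46.70833
2530 = 22900/(1 + 46.70833·e^(−r·10)) → e^(−10r) = (9.05138 − 1)/46.70833 = 0.172376
r = −ln(0.172376)/10 = 1.75808/10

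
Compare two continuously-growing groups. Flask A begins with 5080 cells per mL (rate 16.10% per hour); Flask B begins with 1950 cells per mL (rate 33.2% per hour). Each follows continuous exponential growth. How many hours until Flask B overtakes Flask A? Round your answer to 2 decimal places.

t ≈ 5.60 hours

5080·e^(0.161t) = 1950·e^(0.332t)
5080/1950 = e^((0.332 − 0.161)t) → ln(2.60513) = 0.171·t
t = 0.95748 / 0.171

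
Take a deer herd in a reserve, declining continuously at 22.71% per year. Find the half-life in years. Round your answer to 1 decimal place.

half-life ≈ 3.1 years

half-life = ln(2) / |r| = 0.69315 / 0.2271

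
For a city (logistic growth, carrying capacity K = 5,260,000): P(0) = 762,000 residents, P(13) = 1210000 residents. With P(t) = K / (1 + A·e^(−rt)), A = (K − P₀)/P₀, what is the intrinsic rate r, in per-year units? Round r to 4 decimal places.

r ≈ 0.0436 per year

A = (5260000 − 762000)/762000 = 5.90289
1210000 = 5260000/(1 + 5.90289·e^(−r·13)) → e^(−13r) = (4.34711 − 1)/5.90289 = 0.567029
r = −ln(0.567029)/13 = 0.56735/13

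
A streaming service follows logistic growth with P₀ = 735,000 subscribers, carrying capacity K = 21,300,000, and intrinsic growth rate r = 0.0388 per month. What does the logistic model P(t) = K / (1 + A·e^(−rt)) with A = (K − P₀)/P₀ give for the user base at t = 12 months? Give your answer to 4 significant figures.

A = (21300000 − 735000)/735000 = 27.97959
P(12) = 21300000 / (1 + 27.97959·e^(−0.0388·12)) = 21300000 / (1 + 27.97959·0.627758)
= 21300000 / 18.56442 ≈ 1147355.94

≈ 1,147,000 subscribers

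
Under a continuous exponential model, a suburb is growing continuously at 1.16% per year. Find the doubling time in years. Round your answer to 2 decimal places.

doubling time ≈ 59.75 years

doubling time = ln(2) / |r| = 0.69315 / 0.0116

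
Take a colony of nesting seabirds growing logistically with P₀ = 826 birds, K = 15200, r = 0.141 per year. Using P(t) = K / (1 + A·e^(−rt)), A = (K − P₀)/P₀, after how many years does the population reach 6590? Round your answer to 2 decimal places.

A = (15200 − 826)/826 = 17.40194
6590 = 15200/(1 + 17.40194·e^(−0.141t)) → 1 + 17.40194·e^(−0.141t) = 2.30653
e^(−0.141t) = 0.075079 → t = ln(13.31925)/0.141 = 2.58921/0.141

t ≈ 18.36 years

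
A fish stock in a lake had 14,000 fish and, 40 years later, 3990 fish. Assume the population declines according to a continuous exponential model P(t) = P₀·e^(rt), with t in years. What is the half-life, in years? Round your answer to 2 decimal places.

r = ln(3990/14000) / 40 = ln(0.285) / 40 ≈ -0.031382 per year
half-life = ln 2 / |r| = 0.69315 / 0.031382

half-life ≈ 22.09 years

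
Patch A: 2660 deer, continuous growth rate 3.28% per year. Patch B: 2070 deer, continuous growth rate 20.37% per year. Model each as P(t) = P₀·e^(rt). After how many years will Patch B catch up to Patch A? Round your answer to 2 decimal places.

2660·e^(0.0328t) = 2070·e^(0.2037t)
2660/2070 = e^((0.2037 − 0.0328)t) → ln(1.28502) = 0.1709·t
t = 0.25078 / 0.1709

t ≈ 1.47 years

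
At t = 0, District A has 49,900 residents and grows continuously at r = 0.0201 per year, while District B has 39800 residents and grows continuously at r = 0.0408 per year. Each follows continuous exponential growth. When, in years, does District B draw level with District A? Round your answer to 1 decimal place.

t ≈ 10.9 years

49900·e^(0.0201t) = 39800·e^(0.0408t)
49900/39800 = e^((0.0408 − 0.0201)t) → ln(1.25377) = 0.0207·t
t = 0.22615 / 0.0207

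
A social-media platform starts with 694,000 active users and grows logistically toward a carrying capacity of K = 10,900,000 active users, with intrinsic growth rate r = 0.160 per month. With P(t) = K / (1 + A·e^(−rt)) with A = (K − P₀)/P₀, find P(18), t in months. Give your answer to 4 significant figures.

≈ 5,971,000 active users

A = (10900000 − 694000)/694000 = 14.70605
P(18) = 10900000 / (1 + 14.70605·e^(−0.16·18)) = 10900000 / (1 + 14.70605·0.056135)
= 10900000 / 1.82552 ≈ 5970899.04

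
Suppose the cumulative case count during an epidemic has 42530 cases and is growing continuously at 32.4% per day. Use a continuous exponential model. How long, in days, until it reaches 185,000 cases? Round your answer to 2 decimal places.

t ≈ 4.54 days

185000 = 42530 · e^(0.324·t)
t = ln(185000/42530) / 0.324 = ln(4.34987) / 0.324 = 1.47015 / 0.324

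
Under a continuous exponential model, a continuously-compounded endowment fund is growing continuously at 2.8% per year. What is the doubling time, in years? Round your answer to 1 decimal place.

doubling time = ln(2) / |r| = 0.69315 / 0.028

doubling time ≈ 24.8 years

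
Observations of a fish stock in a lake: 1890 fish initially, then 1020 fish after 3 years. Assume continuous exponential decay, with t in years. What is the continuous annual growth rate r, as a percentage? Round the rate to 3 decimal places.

r ≈ -20.559% per year

1020 = 1890 · e^(r·3)
e^(3r) = 1020/1890 = 0.53968
r = ln(0.53968) / 3 = -0.61677 / 3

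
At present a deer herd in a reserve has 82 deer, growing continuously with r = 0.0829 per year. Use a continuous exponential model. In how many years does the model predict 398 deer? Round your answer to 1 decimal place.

398 = 82 · e^(0.0829·t)
t = ln(398/82) / 0.0829 = ln(4.85366) / 0.0829 = 1.57973 / 0.0829

t ≈ 19.1 years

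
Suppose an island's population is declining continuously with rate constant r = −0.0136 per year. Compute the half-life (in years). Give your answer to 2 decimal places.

half-life ≈ 50.97 years

half-life = ln(2) / |r| = 0.69315 / 0.0136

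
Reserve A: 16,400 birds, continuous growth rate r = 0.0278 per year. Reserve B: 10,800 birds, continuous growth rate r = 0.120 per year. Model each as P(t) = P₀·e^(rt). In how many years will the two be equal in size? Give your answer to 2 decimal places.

t ≈ 4.53 years

16400·e^(0.0278t) = 10800·e^(0.12t)
16400/10800 = e^((0.12 − 0.0278)t) → ln(1.51852) = 0.0922·t
t = 0.41774 / 0.0922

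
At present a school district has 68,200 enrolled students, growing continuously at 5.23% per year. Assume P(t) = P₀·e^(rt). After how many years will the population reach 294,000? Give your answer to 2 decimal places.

294000 = 68200 · e^(0.0523·t)
t = ln(294000/68200) / 0.0523 = ln(4.31085) / 0.0523 = 1.46114 / 0.0523

t ≈ 27.94 years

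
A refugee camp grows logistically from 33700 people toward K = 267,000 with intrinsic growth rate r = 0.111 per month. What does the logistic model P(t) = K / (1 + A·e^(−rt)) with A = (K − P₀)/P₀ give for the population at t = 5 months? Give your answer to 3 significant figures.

A = (267000 − 33700)/33700 = 6.92285
P(5) = 267000 / (1 + 6.92285·e^(−0.111·5)) = 267000 / (1 + 6.92285·0.574072)
= 267000 / 4.97422 ≈ 53676.81

≈ 53,700 people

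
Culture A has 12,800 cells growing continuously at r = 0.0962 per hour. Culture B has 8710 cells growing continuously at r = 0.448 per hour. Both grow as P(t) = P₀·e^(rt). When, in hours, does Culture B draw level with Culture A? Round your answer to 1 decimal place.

t ≈ 1.1 hours

12800·e^(0.0962t) = 8710·e^(0.448t)
12800/8710 = e^((0.448 − 0.0962)t) → ln(1.46958) = 0.3518·t
t = 0.38497 / 0.3518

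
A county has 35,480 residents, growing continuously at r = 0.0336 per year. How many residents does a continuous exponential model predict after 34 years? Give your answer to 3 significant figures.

≈ 111,000 residents

P(34) = 35480 · e^(0.0336·34) = 35480 · e^(1.1424)
= 35480 · 3.13428 ≈ 111204.31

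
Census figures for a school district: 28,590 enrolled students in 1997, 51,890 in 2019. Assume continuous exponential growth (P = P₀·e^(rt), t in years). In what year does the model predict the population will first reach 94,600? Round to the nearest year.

year 2041

r = ln(51890/28590) / 22 = 0.59607/22 ≈ 0.027094 per year
t = ln(94600/28590) / r = 1.1966/0.027094 ≈ 44.16 years after 1997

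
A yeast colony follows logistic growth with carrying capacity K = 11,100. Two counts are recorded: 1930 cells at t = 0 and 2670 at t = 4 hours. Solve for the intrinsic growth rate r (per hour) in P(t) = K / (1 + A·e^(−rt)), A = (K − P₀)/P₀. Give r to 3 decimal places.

r ≈ 0.102 per hour

A = (11100 − 1930)/1930 = 4.7513
2670 = 11100/(1 + 4.7513·e^(−r·4)) → e^(−4r) = (4.1573 − 1)/4.7513 = 0.664514
r = −ln(0.664514)/4 = 0.4087/4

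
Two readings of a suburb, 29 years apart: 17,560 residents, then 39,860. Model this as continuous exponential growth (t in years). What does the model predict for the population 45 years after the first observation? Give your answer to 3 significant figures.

≈ 62,700 residents

r = ln(39860/17560) / 29 ≈ 0.028267 per year
P(45) = 17560 · e^(0.028267·45) = 17560 · 3.56807 ≈ 62655.35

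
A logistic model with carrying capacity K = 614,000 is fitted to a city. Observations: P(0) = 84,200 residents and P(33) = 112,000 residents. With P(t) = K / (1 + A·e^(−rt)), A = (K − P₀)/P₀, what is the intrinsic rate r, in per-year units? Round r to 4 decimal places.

A = (614000 − 84200)/84200 = 6.29216
112000 = 614000/(1 + 6.29216·e^(−r·33)) → e^(−33r) = (5.48214 − 1)/6.29216 = 0.712338
r = −ln(0.712338)/33 = 0.3392/33

r ≈ 0.0103 per year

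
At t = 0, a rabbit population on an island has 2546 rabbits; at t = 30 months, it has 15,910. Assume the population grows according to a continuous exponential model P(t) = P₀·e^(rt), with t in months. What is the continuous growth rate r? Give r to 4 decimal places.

r ≈ 0.0611 per month

15910 = 2546 · e^(r·30)
e^(30r) = 15910/2546 = 6.24902
r = ln(6.24902) / 30 = 1.83242 / 30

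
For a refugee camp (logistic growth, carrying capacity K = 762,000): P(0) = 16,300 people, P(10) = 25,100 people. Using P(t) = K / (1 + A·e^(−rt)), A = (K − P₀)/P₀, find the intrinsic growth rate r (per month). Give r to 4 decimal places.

r ≈ 0.0444 per month

A = (762000 − 16300)/16300 = 45.74847
25100 = 762000/(1 + 45.74847·e^(−r·10)) → e^(−10r) = (30.35857 − 1)/45.74847 = 0.641739
r = −ln(0.641739)/10 = 0.44357/10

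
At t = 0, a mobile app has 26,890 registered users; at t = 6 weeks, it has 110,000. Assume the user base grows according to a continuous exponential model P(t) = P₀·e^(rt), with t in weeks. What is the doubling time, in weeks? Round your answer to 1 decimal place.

doubling time ≈ 3.0 weeks

r = ln(110000/26890) / 6 = ln(4.09074) / 6 ≈ 0.234788 per week
doubling time = ln 2 / |r| = 0.69315 / 0.234788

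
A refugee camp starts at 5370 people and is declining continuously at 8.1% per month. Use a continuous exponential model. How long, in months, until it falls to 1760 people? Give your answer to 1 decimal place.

1760 = 5370 · e^(-0.081·t)
t = ln(1760/5370) / -0.081 = ln(0.32775) / -0.081 = -1.11551 / -0.081

t ≈ 13.8 months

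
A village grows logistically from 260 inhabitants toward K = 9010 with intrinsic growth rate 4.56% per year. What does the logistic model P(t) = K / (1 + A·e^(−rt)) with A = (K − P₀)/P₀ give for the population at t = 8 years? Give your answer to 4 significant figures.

A = (9010 − 260)/260 = 33.65385
P(8) = 9010 / (1 + 33.65385·e^(−0.0456·8)) = 9010 / (1 + 33.65385·0.694336)
= 9010 / 24.36706 ≈ 369.76

≈ 369.8 inhabitants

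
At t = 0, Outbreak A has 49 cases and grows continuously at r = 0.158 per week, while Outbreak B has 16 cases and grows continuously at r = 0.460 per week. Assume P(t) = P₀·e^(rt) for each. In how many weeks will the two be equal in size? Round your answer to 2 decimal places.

t ≈ 3.71 weeks

49·e^(0.158t) = 16·e^(0.46t)
49/16 = e^((0.46 − 0.158)t) → ln(3.0625) = 0.302·t
t = 1.11923 / 0.302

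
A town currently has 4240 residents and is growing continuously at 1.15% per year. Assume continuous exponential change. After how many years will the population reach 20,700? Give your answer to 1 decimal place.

t ≈ 137.9 years

20700 = 4240 · e^(0.0115·t)
t = ln(20700/4240) / 0.0115 = ln(4.88208) / 0.0115 = 1.58557 / 0.0115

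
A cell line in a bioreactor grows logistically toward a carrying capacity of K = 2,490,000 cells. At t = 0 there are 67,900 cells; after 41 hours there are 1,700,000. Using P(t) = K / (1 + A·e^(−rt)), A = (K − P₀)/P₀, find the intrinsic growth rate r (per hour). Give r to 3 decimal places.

A = (2490000 − 67900)/67900 = 35.67158
1700000 = 2490000/(1 + 35.67158·e^(−r·41)) → e^(−41r) = (1.46471 − 1)/35.67158 = 0.013027
r = −ln(0.013027)/41 = 4.3407/41

r ≈ 0.106 per hour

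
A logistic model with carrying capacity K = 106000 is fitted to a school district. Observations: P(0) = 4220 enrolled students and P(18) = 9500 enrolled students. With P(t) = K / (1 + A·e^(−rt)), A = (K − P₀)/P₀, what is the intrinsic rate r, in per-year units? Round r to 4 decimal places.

A = (106000 − 4220)/4220 = 24.11848
9500 = 106000/(1 + 24.11848·e^(−r·18)) → e^(−18r) = (11.15789 − 1)/24.11848 = 0.421166
r = −ln(0.421166)/18 = 0.86473/18

r ≈ 0.0480 per year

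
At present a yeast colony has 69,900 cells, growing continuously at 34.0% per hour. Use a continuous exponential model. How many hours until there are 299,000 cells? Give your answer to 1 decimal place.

299000 = 69900 · e^(0.34·t)
t = ln(299000/69900) / 0.34 = ln(4.27754) / 0.34 = 1.45338 / 0.34

t ≈ 4.3 hours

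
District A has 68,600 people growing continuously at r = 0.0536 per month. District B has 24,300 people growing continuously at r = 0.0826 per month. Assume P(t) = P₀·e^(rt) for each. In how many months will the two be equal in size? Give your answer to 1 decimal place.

68600·e^(0.0536t) = 24300·e^(0.0826t)
68600/24300 = e^((0.0826 − 0.0536)t) → ln(2.82305) = 0.029·t
t = 1.03782 / 0.029

t ≈ 35.8 months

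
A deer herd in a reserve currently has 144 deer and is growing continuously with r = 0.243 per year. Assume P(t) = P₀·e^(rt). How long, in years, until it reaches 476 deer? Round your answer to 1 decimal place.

t ≈ 4.9 years

476 = 144 · e^(0.243·t)
t = ln(476/144) / 0.243 = ln(3.30556) / 0.243 = 1.1956 / 0.243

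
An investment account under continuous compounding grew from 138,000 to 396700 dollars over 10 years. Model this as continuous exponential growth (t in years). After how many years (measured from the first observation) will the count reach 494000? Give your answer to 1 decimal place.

r = ln(396700/138000) / 10 ≈ 0.105593 per year
t = ln(494000/138000) / r = 1.27528 / 0.105593 ≈ 12.077

t ≈ 12.1 years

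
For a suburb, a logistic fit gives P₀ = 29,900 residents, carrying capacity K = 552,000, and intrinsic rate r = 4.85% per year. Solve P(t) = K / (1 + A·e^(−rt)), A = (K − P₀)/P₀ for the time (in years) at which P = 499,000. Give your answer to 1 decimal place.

A = (552000 − 29900)/29900 = 17.46154
499000 = 552000/(1 + 17.46154·e^(−0.0485t)) → 1 + 17.46154·e^(−0.0485t) = 1.10621
e^(−0.0485t) = 0.006083 → t = ln(164.40203)/0.0485 = 5.10231/0.0485

t ≈ 105.2 years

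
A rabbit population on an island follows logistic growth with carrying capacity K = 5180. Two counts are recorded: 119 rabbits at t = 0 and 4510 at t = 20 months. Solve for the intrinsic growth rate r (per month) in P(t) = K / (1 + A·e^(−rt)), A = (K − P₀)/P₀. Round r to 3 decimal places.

A = (5180 − 119)/119 = 42.52941
4510 = 5180/(1 + 42.52941·e^(−r·20)) → e^(−20r) = (1.14856 − 1)/42.52941 = 0.003493
r = −ln(0.003493)/20 = 5.65697/20

r ≈ 0.283 per month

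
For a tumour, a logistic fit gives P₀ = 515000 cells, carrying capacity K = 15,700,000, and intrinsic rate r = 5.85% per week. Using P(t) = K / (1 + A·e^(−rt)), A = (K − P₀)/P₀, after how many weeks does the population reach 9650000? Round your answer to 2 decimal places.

t ≈ 65.83 weeks

A = (15700000 − 515000)/515000 = 29.48544
9650000 = 15700000/(1 + 29.48544·e^(−0.0585t)) → 1 + 29.48544·e^(−0.0585t) = 1.62694
e^(−0.0585t) = 0.021263 → t = ln(47.03049)/0.0585 = 3.8508/0.0585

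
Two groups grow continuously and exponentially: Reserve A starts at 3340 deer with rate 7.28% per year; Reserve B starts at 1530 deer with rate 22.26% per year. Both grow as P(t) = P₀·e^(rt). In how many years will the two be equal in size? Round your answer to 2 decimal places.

t ≈ 5.21 years

3340·e^(0.0728t) = 1530·e^(0.2226t)
3340/1530 = e^((0.2226 − 0.0728)t) → ln(2.18301) = 0.1498·t
t = 0.7807 / 0.1498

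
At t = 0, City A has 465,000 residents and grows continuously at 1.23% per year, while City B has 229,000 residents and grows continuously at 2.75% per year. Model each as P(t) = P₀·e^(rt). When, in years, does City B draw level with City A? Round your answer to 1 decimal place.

465000·e^(0.0123t) = 229000·e^(0.0275t)
465000/229000 = e^((0.0275 − 0.0123)t) → ln(2.03057) = 0.0152·t
t = 0.70832 / 0.0152

t ≈ 46.6 years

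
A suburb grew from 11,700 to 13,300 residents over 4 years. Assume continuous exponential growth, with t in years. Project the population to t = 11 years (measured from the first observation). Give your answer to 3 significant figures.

≈ 16,600 residents

r = ln(13300/11700) / 4 ≈ 0.032044 per year
P(11) = 11700 · e^(0.032044·11) = 11700 · 1.42259 ≈ 16644.35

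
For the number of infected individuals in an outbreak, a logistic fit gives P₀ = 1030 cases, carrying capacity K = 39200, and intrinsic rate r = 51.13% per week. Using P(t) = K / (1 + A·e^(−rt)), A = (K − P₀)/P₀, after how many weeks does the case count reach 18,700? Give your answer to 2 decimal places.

t ≈ 6.89 weeks

A = (39200 − 1030)/1030 = 37.05825
18700 = 39200/(1 + 37.05825·e^(−0.5113t)) → 1 + 37.05825·e^(−0.5113t) = 2.09626
e^(−0.5113t) = 0.029582 → t = ln(33.80436)/0.5113 = 3.52059/0.5113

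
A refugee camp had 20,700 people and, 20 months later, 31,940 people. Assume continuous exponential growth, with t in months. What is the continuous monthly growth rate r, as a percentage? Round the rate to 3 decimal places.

31940 = 20700 · e^(r·20)
e^(20r) = 31940/20700 = 1.543
r = ln(1.543) / 20 = 0.43373 / 20

r ≈ 2.169% per month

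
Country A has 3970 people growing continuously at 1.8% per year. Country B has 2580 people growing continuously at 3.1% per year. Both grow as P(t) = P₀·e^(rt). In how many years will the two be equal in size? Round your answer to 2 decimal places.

3970·e^(0.018t) = 2580·e^(0.031t)
3970/2580 = e^((0.031 − 0.018)t) → ln(1.53876) = 0.013·t
t = 0.43098 / 0.013

t ≈ 33.15 years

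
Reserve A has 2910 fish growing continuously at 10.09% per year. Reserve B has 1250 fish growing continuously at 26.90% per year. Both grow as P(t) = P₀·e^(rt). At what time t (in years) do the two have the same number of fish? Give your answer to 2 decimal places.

2910·e^(0.1009t) = 1250·e^(0.269t)
2910/1250 = e^((0.269 − 0.1009)t) → ln(2.328) = 0.1681·t
t = 0.84501 / 0.1681

t ≈ 5.03 years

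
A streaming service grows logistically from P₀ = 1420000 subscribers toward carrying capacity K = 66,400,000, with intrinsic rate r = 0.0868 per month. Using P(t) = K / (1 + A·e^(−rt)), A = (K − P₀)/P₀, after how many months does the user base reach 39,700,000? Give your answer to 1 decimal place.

t ≈ 48.6 months

A = (66400000 − 1420000)/1420000 = 45.76056
39700000 = 66400000/(1 + 45.76056·e^(−0.0868t)) → 1 + 45.76056·e^(−0.0868t) = 1.67254
e^(−0.0868t) = 0.014697 → t = ln(68.04099)/0.0868 = 4.22011/0.0868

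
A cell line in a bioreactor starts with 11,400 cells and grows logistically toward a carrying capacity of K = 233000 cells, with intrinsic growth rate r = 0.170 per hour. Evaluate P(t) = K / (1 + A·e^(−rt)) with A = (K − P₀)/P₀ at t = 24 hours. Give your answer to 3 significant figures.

A = (233000 − 11400)/11400 = 19.4386
P(24) = 233000 / (1 + 19.4386·e^(−0.17·24)) = 233000 / (1 + 19.4386·0.016907)
= 233000 / 1.32866 ≈ 175365

≈ 175,000 cells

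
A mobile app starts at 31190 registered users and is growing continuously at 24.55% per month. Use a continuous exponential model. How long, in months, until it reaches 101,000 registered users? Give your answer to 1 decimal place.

101000 = 31190 · e^(0.2455·t)
t = ln(101000/31190) / 0.2455 = ln(3.23822) / 0.2455 = 1.17502 / 0.2455

t ≈ 4.8 months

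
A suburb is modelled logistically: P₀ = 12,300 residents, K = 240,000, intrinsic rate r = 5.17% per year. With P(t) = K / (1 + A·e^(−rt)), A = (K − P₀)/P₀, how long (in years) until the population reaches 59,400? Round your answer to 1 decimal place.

t ≈ 34.9 years

A = (240000 − 12300)/12300 = 18.5122
59400 = 240000/(1 + 18.5122·e^(−0.0517t)) → 1 + 18.5122·e^(−0.0517t) = 4.0404
e^(−0.0517t) = 0.164238 → t = ln(6.08873)/0.0517 = 1.80644/0.0517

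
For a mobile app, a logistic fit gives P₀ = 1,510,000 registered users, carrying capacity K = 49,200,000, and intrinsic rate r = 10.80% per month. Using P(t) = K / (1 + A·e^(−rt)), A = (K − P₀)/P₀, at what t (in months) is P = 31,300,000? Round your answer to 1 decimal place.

A = (49200000 − 1510000)/1510000 = 31.58278
31300000 = 49200000/(1 + 31.58278·e^(−0.108t)) → 1 + 31.58278·e^(−0.108t) = 1.57188
e^(−0.108t) = 0.018107 → t = ln(55.22576)/0.108 = 4.01143/0.108

t ≈ 37.1 months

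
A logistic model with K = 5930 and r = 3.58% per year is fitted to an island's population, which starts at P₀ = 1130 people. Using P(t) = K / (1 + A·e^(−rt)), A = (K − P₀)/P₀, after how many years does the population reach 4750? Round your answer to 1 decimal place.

t ≈ 79.3 years

A = (5930 − 1130)/1130 = 4.24779
4750 = 5930/(1 + 4.24779·e^(−0.0358t)) → 1 + 4.24779·e^(−0.0358t) = 1.24842
e^(−0.0358t) = 0.058482 → t = ln(17.09915)/0.0358 = 2.83903/0.0358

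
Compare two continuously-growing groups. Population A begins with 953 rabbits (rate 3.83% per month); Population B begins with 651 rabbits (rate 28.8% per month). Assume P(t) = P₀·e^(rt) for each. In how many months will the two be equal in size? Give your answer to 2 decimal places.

t ≈ 1.53 months

953·e^(0.0383t) = 651·e^(0.288t)
953/651 = e^((0.288 − 0.0383)t) → ln(1.4639) = 0.2497·t
t = 0.38111 / 0.2497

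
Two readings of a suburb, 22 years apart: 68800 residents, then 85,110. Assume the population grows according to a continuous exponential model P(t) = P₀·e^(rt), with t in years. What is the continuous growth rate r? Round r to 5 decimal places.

r ≈ 0.00967 per year

85110 = 68800 · e^(r·22)
e^(22r) = 85110/68800 = 1.23706
r = ln(1.23706) / 22 = 0.21274 / 22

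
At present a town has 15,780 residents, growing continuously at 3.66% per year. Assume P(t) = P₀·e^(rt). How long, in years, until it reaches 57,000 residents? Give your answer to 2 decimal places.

57000 = 15780 · e^(0.0366·t)
t = ln(57000/15780) / 0.0366 = ln(3.61217) / 0.0366 = 1.28431 / 0.0366

t ≈ 35.09 years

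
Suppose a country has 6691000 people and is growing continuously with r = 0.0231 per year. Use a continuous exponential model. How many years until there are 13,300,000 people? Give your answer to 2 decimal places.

t ≈ 29.74 years

13300000 = 6691000 · e^(0.0231·t)
t = ln(13300000/6691000) / 0.0231 = ln(1.98774) / 0.0231 = 0.687 / 0.0231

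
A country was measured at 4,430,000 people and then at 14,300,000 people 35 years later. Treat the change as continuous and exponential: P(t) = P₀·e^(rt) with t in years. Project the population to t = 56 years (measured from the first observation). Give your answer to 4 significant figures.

≈ 28,890,000 people

r = ln(14300000/4430000) / 35 ≈ 0.033482 per year
P(56) = 4430000 · e^(0.033482·56) = 4430000 · 6.52066 ≈ 28886533.26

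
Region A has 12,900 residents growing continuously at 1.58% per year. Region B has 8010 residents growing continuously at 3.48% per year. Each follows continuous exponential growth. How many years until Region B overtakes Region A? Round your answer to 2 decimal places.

t ≈ 25.08 years

12900·e^(0.0158t) = 8010·e^(0.0348t)
12900/8010 = e^((0.0348 − 0.0158)t) → ln(1.61049) = 0.019·t
t = 0.47654 / 0.019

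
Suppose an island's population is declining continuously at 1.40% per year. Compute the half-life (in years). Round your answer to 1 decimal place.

half-life ≈ 49.5 years

half-life = ln(2) / |r| = 0.69315 / 0.014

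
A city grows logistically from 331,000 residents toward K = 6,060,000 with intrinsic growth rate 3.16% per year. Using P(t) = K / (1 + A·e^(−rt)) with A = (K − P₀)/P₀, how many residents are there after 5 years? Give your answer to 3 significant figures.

≈ 384,000 residents

A = (6060000 − 331000)/331000 = 17.30816
P(5) = 6060000 / (1 + 17.30816·e^(−0.0316·5)) = 6060000 / (1 + 17.30816·0.85385)
= 6060000 / 15.77857 ≈ 384065.32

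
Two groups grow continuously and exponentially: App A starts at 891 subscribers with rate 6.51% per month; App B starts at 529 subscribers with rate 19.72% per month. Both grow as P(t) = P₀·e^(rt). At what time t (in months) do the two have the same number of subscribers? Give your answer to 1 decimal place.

891·e^(0.0651t) = 529·e^(0.1972t)
891/529 = e^((0.1972 − 0.0651)t) → ln(1.68431) = 0.1321·t
t = 0.52136 / 0.1321

t ≈ 3.9 months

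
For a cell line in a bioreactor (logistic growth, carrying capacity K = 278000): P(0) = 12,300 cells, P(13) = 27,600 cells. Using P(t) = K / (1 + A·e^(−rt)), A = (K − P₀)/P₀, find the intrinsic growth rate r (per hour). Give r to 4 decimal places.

r ≈ 0.0667 per hour

A = (278000 − 12300)/12300 = 21.60163
27600 = 278000/(1 + 21.60163·e^(−r·13)) → e^(−13r) = (10.07246 − 1)/21.60163 = 0.41999
r = −ln(0.41999)/13 = 0.86752/13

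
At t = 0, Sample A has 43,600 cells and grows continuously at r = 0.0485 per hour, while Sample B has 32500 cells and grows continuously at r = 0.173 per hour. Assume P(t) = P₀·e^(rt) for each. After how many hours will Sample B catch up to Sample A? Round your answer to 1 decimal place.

43600·e^(0.0485t) = 32500·e^(0.173t)
43600/32500 = e^((0.173 − 0.0485)t) → ln(1.34154) = 0.1245·t
t = 0.29382 / 0.1245

t ≈ 2.4 hours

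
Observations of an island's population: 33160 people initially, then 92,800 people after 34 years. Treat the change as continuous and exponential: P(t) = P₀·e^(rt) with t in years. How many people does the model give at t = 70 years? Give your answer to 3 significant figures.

≈ 276,000 people

r = ln(92800/33160) / 34 ≈ 0.030268 per year
P(70) = 33160 · e^(0.030268·70) = 33160 · 8.32065 ≈ 275912.66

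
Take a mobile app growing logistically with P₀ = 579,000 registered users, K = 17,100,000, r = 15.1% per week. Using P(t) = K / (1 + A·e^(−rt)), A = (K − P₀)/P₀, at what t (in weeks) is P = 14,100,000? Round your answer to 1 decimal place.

A = (17100000 − 579000)/579000 = 28.53368
14100000 = 17100000/(1 + 28.53368·e^(−0.151t)) → 1 + 28.53368·e^(−0.151t) = 1.21277
e^(−0.151t) = 0.007457 → t = ln(134.10829)/0.151 = 4.89865/0.151

t ≈ 32.4 weeks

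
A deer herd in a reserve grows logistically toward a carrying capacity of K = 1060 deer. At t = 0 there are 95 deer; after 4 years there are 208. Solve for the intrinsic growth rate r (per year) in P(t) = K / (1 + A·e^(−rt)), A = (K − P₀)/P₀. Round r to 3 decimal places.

A = (1060 − 95)/95 = 10.15789
208 = 1060/(1 + 10.15789·e^(−r·4)) → e^(−4r) = (5.09615 − 1)/10.15789 = 0.403248
r = −ln(0.403248)/4 = 0.9082/4

r ≈ 0.227 per year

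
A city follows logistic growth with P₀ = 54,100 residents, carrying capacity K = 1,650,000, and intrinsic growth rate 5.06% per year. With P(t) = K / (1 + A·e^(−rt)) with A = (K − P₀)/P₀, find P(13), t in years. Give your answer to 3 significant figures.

≈ 101,000 residents

A = (1650000 − 54100)/54100 = 29.49908
P(13) = 1650000 / (1 + 29.49908·e^(−0.0506·13)) = 1650000 / (1 + 29.49908·0.51799)
= 1650000 / 16.28022 ≈ 101350.01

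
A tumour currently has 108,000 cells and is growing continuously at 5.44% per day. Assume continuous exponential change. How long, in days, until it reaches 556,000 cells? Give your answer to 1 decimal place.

t ≈ 30.1 days

556000 = 108000 · e^(0.0544·t)
t = ln(556000/108000) / 0.0544 = ln(5.14815) / 0.0544 = 1.63864 / 0.0544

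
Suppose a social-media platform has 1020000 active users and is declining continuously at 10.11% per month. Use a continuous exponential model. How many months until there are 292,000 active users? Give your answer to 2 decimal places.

t ≈ 12.37 months

292000 = 1020000 · e^(-0.1011·t)
t = ln(292000/1020000) / -0.1011 = ln(0.28627) / -0.1011 = -1.2508 / -0.1011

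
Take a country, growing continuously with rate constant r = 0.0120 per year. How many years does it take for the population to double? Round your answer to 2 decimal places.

doubling time ≈ 57.76 years

doubling time = ln(2) / |r| = 0.69315 / 0.012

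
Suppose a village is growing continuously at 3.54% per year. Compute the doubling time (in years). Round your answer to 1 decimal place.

doubling time ≈ 19.6 years

doubling time = ln(2) / |r| = 0.69315 / 0.0354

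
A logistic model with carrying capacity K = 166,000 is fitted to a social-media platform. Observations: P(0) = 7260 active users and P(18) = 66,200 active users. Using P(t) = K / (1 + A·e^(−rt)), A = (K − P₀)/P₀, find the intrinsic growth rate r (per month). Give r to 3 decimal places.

r ≈ 0.149 per month

A = (166000 − 7260)/7260 = 21.86501
66200 = 166000/(1 + 21.86501·e^(−r·18)) → e^(−18r) = (2.50755 − 1)/21.86501 = 0.068948
r = −ln(0.068948)/18 = 2.6744/18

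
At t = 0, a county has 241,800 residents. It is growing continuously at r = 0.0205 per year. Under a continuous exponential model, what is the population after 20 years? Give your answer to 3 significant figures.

P(20) = 241800 · e^(0.0205·20) = 241800 · e^(0.41)
= 241800 · 1.50682 ≈ 364348.54

≈ 364,000 residents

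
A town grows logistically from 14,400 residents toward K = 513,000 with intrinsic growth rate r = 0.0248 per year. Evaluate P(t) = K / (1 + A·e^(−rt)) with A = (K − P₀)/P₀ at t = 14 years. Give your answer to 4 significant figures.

A = (513000 − 14400)/14400 = 34.625
P(14) = 513000 / (1 + 34.625·e^(−0.0248·14)) = 513000 / (1 + 34.625·0.706664)
= 513000 / 25.46824 ≈ 20142.73

≈ 20,140 residents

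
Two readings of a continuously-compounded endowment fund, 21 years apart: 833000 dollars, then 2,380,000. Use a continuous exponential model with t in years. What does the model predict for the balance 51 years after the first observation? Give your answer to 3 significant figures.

r = ln(2380000/833000) / 21 ≈ 0.049992 per year
P(51) = 833000 · e^(0.049992·51) = 833000 · 12.80157 ≈ 10663709.91

≈ 10,700,000 dollars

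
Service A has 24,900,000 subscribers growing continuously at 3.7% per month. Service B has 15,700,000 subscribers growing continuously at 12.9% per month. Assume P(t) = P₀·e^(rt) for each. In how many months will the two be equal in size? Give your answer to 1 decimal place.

24900000·e^(0.037t) = 15700000·e^(0.129t)
24900000/15700000 = e^((0.129 − 0.037)t) → ln(1.58599) = 0.092·t
t = 0.46121 / 0.092

t ≈ 5.0 months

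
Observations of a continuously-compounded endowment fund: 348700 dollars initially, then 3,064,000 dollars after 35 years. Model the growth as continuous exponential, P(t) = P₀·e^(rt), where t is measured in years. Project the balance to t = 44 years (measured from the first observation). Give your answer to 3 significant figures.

≈ 5,360,000 dollars

r = ln(3064000/348700) / 35 ≈ 0.062093 per year
P(44) = 348700 · e^(0.062093·44) = 348700 · 15.36518 ≈ 5357838.96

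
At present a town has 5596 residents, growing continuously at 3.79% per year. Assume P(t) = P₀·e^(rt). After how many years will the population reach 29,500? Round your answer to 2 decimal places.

t ≈ 43.86 years

29500 = 5596 · e^(0.0379·t)
t = ln(29500/5596) / 0.0379 = ln(5.27162) / 0.0379 = 1.66234 / 0.0379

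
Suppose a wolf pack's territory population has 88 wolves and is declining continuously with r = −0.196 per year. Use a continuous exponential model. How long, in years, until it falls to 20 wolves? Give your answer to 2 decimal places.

t ≈ 7.56 years

20 = 88 · e^(-0.196·t)
t = ln(20/88) / -0.196 = ln(0.22727) / -0.196 = -1.4816 / -0.196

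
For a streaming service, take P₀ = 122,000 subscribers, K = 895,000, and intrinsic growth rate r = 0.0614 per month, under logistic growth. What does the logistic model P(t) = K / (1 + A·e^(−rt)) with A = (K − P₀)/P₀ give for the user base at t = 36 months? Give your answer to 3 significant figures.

A = (895000 − 122000)/122000 = 6.33607
P(36) = 895000 / (1 + 6.33607·e^(−0.0614·36)) = 895000 / (1 + 6.33607·0.109657)
= 895000 / 1.69479 ≈ 528088.24

≈ 528,000 subscribers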